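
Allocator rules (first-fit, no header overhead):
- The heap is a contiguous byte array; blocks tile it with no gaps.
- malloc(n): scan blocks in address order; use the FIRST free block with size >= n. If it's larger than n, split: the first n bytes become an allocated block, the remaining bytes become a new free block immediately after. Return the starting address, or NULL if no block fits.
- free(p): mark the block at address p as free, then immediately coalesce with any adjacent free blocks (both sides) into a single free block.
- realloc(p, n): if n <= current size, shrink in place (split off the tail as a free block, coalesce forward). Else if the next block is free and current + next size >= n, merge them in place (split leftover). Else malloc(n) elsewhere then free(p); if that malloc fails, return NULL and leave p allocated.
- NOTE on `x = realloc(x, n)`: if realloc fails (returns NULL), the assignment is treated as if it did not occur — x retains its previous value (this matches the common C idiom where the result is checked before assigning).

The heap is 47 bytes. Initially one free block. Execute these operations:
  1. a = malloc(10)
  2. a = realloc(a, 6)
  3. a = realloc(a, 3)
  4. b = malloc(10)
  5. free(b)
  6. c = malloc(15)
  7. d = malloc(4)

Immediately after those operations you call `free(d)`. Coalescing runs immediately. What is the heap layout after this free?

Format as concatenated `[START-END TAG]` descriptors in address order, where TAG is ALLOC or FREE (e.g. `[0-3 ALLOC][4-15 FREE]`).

Op 1: a = malloc(10) -> a = 0; heap: [0-9 ALLOC][10-46 FREE]
Op 2: a = realloc(a, 6) -> a = 0; heap: [0-5 ALLOC][6-46 FREE]
Op 3: a = realloc(a, 3) -> a = 0; heap: [0-2 ALLOC][3-46 FREE]
Op 4: b = malloc(10) -> b = 3; heap: [0-2 ALLOC][3-12 ALLOC][13-46 FREE]
Op 5: free(b) -> (freed b); heap: [0-2 ALLOC][3-46 FREE]
Op 6: c = malloc(15) -> c = 3; heap: [0-2 ALLOC][3-17 ALLOC][18-46 FREE]
Op 7: d = malloc(4) -> d = 18; heap: [0-2 ALLOC][3-17 ALLOC][18-21 ALLOC][22-46 FREE]
free(d): d = 18 -> block [18-21 ALLOC]; mark free, coalesce with adjacent free neighbors -> [0-2 ALLOC][3-17 ALLOC][18-46 FREE]

Answer: [0-2 ALLOC][3-17 ALLOC][18-46 FREE]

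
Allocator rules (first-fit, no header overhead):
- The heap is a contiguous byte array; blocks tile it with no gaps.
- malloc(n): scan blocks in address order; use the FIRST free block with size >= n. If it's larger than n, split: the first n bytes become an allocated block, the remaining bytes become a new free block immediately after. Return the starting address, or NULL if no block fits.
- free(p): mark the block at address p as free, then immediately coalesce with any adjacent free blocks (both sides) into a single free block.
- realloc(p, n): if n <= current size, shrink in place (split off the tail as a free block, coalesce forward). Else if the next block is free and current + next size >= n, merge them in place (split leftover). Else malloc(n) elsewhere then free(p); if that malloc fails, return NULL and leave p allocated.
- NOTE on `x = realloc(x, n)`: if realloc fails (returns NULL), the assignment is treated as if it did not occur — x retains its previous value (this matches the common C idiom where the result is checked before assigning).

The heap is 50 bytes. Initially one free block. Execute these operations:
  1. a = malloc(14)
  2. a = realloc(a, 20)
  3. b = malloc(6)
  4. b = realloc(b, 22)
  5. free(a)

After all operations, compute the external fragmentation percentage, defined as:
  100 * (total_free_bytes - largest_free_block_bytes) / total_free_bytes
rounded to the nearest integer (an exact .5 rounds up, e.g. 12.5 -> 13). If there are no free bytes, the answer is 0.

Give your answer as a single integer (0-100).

Answer: 29

Derivation:
Op 1: a = malloc(14) -> a = 0; heap: [0-13 ALLOC][14-49 FREE]
Op 2: a = realloc(a, 20) -> a = 0; heap: [0-19 ALLOC][20-49 FREE]
Op 3: b = malloc(6) -> b = 20; heap: [0-19 ALLOC][20-25 ALLOC][26-49 FREE]
Op 4: b = realloc(b, 22) -> b = 20; heap: [0-19 ALLOC][20-41 ALLOC][42-49 FREE]
Op 5: free(a) -> (freed a); heap: [0-19 FREE][20-41 ALLOC][42-49 FREE]
Free blocks: [20 8] total_free=28 largest=20 -> 100*(28-20)/28 = 800/28 ≈ 28.571 -> rounds to 29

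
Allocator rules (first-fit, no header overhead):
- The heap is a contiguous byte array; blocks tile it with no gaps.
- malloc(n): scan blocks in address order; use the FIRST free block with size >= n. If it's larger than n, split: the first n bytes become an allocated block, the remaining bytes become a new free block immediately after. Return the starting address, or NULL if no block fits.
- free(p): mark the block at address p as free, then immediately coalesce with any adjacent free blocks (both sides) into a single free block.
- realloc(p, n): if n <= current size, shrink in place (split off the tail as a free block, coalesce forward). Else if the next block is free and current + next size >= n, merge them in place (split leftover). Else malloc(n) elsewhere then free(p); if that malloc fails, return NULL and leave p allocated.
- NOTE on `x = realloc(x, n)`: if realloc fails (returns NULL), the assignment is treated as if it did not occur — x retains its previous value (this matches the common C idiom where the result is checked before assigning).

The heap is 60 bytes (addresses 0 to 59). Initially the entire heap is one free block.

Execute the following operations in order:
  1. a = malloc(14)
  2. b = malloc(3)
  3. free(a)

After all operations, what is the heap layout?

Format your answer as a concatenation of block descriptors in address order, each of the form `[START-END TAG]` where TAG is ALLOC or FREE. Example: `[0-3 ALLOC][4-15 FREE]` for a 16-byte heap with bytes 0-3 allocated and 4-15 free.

Op 1: a = malloc(14) -> a = 0; heap: [0-13 ALLOC][14-59 FREE]
Op 2: b = malloc(3) -> b = 14; heap: [0-13 ALLOC][14-16 ALLOC][17-59 FREE]
Op 3: free(a) -> (freed a); heap: [0-13 FREE][14-16 ALLOC][17-59 FREE]

Answer: [0-13 FREE][14-16 ALLOC][17-59 FREE]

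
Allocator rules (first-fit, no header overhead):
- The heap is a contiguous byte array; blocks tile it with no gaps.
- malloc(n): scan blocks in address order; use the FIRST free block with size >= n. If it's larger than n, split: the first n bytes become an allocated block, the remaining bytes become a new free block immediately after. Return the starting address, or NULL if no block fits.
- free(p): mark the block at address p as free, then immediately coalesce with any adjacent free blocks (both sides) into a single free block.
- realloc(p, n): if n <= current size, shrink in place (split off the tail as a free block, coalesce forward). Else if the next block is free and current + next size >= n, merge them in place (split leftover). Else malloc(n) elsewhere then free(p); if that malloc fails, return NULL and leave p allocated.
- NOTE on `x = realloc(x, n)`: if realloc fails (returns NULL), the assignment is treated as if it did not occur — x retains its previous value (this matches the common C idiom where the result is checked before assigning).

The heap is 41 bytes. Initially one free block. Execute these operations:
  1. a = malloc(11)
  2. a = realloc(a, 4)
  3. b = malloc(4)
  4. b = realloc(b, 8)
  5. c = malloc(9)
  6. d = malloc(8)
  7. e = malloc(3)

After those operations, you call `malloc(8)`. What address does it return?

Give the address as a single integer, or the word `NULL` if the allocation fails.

Answer: 32

Derivation:
Op 1: a = malloc(11) -> a = 0; heap: [0-10 ALLOC][11-40 FREE]
Op 2: a = realloc(a, 4) -> a = 0; heap: [0-3 ALLOC][4-40 FREE]
Op 3: b = malloc(4) -> b = 4; heap: [0-3 ALLOC][4-7 ALLOC][8-40 FREE]
Op 4: b = realloc(b, 8) -> b = 4; heap: [0-3 ALLOC][4-11 ALLOC][12-40 FREE]
Op 5: c = malloc(9) -> c = 12; heap: [0-3 ALLOC][4-11 ALLOC][12-20 ALLOC][21-40 FREE]
Op 6: d = malloc(8) -> d = 21; heap: [0-3 ALLOC][4-11 ALLOC][12-20 ALLOC][21-28 ALLOC][29-40 FREE]
Op 7: e = malloc(3) -> e = 29; heap: [0-3 ALLOC][4-11 ALLOC][12-20 ALLOC][21-28 ALLOC][29-31 ALLOC][32-40 FREE]
malloc(8): first-fit scan over [0-3 ALLOC][4-11 ALLOC][12-20 ALLOC][21-28 ALLOC][29-31 ALLOC][32-40 FREE] -> 32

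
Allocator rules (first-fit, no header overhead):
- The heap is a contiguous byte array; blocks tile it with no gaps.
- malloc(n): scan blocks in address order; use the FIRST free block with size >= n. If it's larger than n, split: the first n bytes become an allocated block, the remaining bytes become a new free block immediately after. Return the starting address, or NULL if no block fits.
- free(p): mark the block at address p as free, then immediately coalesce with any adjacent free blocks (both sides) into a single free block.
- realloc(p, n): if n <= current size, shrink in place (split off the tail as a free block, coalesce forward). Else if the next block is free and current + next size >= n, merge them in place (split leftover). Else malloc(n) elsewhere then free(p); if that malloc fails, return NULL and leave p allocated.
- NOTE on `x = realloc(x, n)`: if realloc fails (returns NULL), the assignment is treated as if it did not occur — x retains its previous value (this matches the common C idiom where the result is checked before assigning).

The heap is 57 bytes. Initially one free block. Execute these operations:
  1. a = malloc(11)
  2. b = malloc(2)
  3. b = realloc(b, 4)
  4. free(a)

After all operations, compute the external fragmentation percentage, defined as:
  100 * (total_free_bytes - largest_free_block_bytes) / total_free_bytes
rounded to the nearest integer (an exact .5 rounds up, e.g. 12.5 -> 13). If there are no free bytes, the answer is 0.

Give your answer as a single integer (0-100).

Answer: 21

Derivation:
Op 1: a = malloc(11) -> a = 0; heap: [0-10 ALLOC][11-56 FREE]
Op 2: b = malloc(2) -> b = 11; heap: [0-10 ALLOC][11-12 ALLOC][13-56 FREE]
Op 3: b = realloc(b, 4) -> b = 11; heap: [0-10 ALLOC][11-14 ALLOC][15-56 FREE]
Op 4: free(a) -> (freed a); heap: [0-10 FREE][11-14 ALLOC][15-56 FREE]
Free blocks: [11 42] total_free=53 largest=42 -> 100*(53-42)/53 = 1100/53 ≈ 20.755 -> rounds to 21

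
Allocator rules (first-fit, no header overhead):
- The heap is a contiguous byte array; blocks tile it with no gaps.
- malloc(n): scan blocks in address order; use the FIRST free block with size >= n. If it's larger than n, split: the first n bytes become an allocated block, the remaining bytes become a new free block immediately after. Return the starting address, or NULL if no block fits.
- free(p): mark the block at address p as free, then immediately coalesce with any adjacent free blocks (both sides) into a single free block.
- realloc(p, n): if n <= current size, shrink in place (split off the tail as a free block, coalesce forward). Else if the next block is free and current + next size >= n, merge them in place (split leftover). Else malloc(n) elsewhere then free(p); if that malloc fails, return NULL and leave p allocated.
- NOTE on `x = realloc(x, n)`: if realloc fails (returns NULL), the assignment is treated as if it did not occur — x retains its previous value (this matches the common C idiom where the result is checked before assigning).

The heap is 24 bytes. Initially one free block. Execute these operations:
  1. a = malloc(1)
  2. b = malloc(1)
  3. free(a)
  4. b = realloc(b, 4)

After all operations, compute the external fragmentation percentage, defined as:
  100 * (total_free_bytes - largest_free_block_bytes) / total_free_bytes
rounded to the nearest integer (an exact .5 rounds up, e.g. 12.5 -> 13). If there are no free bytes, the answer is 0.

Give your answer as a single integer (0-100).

Answer: 5

Derivation:
Op 1: a = malloc(1) -> a = 0; heap: [0-0 ALLOC][1-23 FREE]
Op 2: b = malloc(1) -> b = 1; heap: [0-0 ALLOC][1-1 ALLOC][2-23 FREE]
Op 3: free(a) -> (freed a); heap: [0-0 FREE][1-1 ALLOC][2-23 FREE]
Op 4: b = realloc(b, 4) -> b = 1; heap: [0-0 FREE][1-4 ALLOC][5-23 FREE]
Free blocks: [1 19] total_free=20 largest=19 -> 100*(20-19)/20 = 100/20 = 5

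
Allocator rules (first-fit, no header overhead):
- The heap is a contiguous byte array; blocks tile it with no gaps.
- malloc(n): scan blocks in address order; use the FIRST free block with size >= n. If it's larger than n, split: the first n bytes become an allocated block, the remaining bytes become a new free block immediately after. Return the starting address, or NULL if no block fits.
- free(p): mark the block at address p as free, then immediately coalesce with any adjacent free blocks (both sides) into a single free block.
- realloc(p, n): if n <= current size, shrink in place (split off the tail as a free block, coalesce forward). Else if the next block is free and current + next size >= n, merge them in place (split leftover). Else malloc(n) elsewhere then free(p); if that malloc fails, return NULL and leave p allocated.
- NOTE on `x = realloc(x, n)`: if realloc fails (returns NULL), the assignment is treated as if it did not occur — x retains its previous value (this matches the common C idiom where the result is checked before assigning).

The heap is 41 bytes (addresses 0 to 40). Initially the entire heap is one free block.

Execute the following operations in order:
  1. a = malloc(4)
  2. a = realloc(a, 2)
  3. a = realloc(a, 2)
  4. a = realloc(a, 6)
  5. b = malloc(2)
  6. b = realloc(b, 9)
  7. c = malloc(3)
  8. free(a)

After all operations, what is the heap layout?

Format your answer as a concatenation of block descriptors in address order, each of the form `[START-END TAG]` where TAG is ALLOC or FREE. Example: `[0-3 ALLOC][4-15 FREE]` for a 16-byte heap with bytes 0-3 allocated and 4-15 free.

Answer: [0-5 FREE][6-14 ALLOC][15-17 ALLOC][18-40 FREE]

Derivation:
Op 1: a = malloc(4) -> a = 0; heap: [0-3 ALLOC][4-40 FREE]
Op 2: a = realloc(a, 2) -> a = 0; heap: [0-1 ALLOC][2-40 FREE]
Op 3: a = realloc(a, 2) -> a = 0; heap: [0-1 ALLOC][2-40 FREE]
Op 4: a = realloc(a, 6) -> a = 0; heap: [0-5 ALLOC][6-40 FREE]
Op 5: b = malloc(2) -> b = 6; heap: [0-5 ALLOC][6-7 ALLOC][8-40 FREE]
Op 6: b = realloc(b, 9) -> b = 6; heap: [0-5 ALLOC][6-14 ALLOC][15-40 FREE]
Op 7: c = malloc(3) -> c = 15; heap: [0-5 ALLOC][6-14 ALLOC][15-17 ALLOC][18-40 FREE]
Op 8: free(a) -> (freed a); heap: [0-5 FREE][6-14 ALLOC][15-17 ALLOC][18-40 FREE]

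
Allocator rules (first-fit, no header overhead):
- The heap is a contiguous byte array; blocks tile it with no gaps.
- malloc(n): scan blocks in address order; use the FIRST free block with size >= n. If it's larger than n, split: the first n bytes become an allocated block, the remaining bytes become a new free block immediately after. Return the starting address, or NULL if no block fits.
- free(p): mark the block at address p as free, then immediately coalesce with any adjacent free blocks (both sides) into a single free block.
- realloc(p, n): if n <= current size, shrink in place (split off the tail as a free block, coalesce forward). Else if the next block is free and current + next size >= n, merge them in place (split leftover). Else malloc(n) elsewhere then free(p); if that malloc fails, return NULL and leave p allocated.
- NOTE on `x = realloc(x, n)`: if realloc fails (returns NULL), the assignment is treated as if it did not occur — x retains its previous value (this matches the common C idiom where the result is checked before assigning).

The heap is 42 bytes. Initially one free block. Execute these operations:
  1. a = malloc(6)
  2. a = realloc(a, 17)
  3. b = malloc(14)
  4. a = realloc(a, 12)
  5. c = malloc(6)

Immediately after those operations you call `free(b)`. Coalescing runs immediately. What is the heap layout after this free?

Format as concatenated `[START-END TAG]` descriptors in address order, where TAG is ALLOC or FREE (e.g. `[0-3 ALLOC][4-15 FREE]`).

Answer: [0-11 ALLOC][12-30 FREE][31-36 ALLOC][37-41 FREE]

Derivation:
Op 1: a = malloc(6) -> a = 0; heap: [0-5 ALLOC][6-41 FREE]
Op 2: a = realloc(a, 17) -> a = 0; heap: [0-16 ALLOC][17-41 FREE]
Op 3: b = malloc(14) -> b = 17; heap: [0-16 ALLOC][17-30 ALLOC][31-41 FREE]
Op 4: a = realloc(a, 12) -> a = 0; heap: [0-11 ALLOC][12-16 FREE][17-30 ALLOC][31-41 FREE]
Op 5: c = malloc(6) -> c = 31; heap: [0-11 ALLOC][12-16 FREE][17-30 ALLOC][31-36 ALLOC][37-41 FREE]
free(b): b = 17 -> block [17-30 ALLOC]; mark free, coalesce with adjacent free neighbors -> [0-11 ALLOC][12-30 FREE][31-36 ALLOC][37-41 FREE]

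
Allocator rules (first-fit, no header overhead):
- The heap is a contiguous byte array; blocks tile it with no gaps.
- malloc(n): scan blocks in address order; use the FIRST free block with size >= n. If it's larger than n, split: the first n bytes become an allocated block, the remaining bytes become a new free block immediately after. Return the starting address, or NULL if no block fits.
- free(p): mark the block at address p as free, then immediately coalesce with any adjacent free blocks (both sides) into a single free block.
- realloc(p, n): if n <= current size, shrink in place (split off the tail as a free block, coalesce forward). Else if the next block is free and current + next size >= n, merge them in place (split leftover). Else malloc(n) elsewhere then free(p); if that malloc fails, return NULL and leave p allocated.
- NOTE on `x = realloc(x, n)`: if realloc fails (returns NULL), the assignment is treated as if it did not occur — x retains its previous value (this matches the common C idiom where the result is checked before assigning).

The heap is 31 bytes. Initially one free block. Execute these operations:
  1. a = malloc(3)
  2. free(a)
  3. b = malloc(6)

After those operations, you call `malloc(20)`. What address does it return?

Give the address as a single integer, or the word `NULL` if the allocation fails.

Op 1: a = malloc(3) -> a = 0; heap: [0-2 ALLOC][3-30 FREE]
Op 2: free(a) -> (freed a); heap: [0-30 FREE]
Op 3: b = malloc(6) -> b = 0; heap: [0-5 ALLOC][6-30 FREE]
malloc(20): first-fit scan over [0-5 ALLOC][6-30 FREE] -> 6

Answer: 6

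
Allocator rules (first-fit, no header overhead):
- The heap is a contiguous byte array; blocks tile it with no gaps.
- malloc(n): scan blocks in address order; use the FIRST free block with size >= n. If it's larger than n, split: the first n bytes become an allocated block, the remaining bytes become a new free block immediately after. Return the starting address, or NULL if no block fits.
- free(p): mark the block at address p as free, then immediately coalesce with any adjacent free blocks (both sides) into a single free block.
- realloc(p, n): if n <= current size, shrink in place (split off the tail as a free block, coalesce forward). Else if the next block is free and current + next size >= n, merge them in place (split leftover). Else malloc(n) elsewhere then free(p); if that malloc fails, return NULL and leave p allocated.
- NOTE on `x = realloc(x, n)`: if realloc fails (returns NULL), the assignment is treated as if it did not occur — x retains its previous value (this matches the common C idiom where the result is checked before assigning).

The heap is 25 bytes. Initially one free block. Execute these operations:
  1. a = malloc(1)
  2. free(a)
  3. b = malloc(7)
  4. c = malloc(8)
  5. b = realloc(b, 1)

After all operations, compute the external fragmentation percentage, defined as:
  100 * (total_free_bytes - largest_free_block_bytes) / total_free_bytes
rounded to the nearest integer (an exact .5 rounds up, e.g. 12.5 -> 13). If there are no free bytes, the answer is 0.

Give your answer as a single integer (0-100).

Op 1: a = malloc(1) -> a = 0; heap: [0-0 ALLOC][1-24 FREE]
Op 2: free(a) -> (freed a); heap: [0-24 FREE]
Op 3: b = malloc(7) -> b = 0; heap: [0-6 ALLOC][7-24 FREE]
Op 4: c = malloc(8) -> c = 7; heap: [0-6 ALLOC][7-14 ALLOC][15-24 FREE]
Op 5: b = realloc(b, 1) -> b = 0; heap: [0-0 ALLOC][1-6 FREE][7-14 ALLOC][15-24 FREE]
Free blocks: [6 10] total_free=16 largest=10 -> 100*(16-10)/16 = 600/16 = 37.5 -> rounds to 38

Answer: 38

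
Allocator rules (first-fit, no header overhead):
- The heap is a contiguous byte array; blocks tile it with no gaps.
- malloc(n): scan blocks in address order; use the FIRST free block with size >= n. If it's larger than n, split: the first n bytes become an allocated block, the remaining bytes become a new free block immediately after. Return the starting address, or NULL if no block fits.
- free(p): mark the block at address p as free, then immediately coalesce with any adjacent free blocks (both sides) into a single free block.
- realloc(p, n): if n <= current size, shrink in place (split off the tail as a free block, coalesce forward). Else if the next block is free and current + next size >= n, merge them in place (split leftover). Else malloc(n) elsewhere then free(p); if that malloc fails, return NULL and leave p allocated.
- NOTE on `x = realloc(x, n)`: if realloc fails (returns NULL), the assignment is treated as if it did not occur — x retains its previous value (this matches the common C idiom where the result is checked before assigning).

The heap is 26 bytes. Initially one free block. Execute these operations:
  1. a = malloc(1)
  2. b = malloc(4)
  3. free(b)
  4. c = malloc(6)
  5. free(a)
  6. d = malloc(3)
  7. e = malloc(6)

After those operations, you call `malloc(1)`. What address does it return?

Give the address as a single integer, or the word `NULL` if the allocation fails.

Op 1: a = malloc(1) -> a = 0; heap: [0-0 ALLOC][1-25 FREE]
Op 2: b = malloc(4) -> b = 1; heap: [0-0 ALLOC][1-4 ALLOC][5-25 FREE]
Op 3: free(b) -> (freed b); heap: [0-0 ALLOC][1-25 FREE]
Op 4: c = malloc(6) -> c = 1; heap: [0-0 ALLOC][1-6 ALLOC][7-25 FREE]
Op 5: free(a) -> (freed a); heap: [0-0 FREE][1-6 ALLOC][7-25 FREE]
Op 6: d = malloc(3) -> d = 7; heap: [0-0 FREE][1-6 ALLOC][7-9 ALLOC][10-25 FREE]
Op 7: e = malloc(6) -> e = 10; heap: [0-0 FREE][1-6 ALLOC][7-9 ALLOC][10-15 ALLOC][16-25 FREE]
malloc(1): first-fit scan over [0-0 FREE][1-6 ALLOC][7-9 ALLOC][10-15 ALLOC][16-25 FREE] -> 0

Answer: 0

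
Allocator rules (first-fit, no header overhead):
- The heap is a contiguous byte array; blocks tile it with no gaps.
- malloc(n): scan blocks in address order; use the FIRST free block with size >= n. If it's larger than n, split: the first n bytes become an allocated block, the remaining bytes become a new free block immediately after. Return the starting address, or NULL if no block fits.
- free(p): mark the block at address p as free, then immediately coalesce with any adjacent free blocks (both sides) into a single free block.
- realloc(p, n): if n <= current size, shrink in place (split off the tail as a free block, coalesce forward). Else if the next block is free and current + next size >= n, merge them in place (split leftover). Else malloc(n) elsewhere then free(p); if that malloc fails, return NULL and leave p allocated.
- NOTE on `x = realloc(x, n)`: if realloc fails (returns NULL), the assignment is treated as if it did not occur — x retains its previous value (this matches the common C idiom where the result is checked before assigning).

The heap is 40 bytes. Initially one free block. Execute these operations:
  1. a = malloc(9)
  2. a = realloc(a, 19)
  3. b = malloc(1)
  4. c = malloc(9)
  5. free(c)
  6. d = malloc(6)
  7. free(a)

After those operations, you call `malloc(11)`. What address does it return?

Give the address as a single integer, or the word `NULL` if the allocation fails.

Op 1: a = malloc(9) -> a = 0; heap: [0-8 ALLOC][9-39 FREE]
Op 2: a = realloc(a, 19) -> a = 0; heap: [0-18 ALLOC][19-39 FREE]
Op 3: b = malloc(1) -> b = 19; heap: [0-18 ALLOC][19-19 ALLOC][20-39 FREE]
Op 4: c = malloc(9) -> c = 20; heap: [0-18 ALLOC][19-19 ALLOC][20-28 ALLOC][29-39 FREE]
Op 5: free(c) -> (freed c); heap: [0-18 ALLOC][19-19 ALLOC][20-39 FREE]
Op 6: d = malloc(6) -> d = 20; heap: [0-18 ALLOC][19-19 ALLOC][20-25 ALLOC][26-39 FREE]
Op 7: free(a) -> (freed a); heap: [0-18 FREE][19-19 ALLOC][20-25 ALLOC][26-39 FREE]
malloc(11): first-fit scan over [0-18 FREE][19-19 ALLOC][20-25 ALLOC][26-39 FREE] -> 0

Answer: 0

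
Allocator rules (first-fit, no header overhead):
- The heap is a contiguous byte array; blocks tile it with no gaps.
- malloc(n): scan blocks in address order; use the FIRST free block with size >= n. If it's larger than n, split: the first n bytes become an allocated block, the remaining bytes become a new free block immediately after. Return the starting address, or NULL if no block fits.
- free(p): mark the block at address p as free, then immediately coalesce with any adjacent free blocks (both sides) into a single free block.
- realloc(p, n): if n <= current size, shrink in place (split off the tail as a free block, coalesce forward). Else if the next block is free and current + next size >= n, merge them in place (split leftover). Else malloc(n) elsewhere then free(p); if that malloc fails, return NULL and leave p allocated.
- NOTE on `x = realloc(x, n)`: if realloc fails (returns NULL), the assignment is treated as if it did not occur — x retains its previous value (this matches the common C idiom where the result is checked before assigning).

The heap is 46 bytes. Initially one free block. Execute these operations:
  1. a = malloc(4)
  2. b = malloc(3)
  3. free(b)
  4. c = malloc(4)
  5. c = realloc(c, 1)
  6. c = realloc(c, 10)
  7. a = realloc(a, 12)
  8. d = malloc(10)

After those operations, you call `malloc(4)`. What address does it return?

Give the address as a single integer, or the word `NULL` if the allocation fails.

Op 1: a = malloc(4) -> a = 0; heap: [0-3 ALLOC][4-45 FREE]
Op 2: b = malloc(3) -> b = 4; heap: [0-3 ALLOC][4-6 ALLOC][7-45 FREE]
Op 3: free(b) -> (freed b); heap: [0-3 ALLOC][4-45 FREE]
Op 4: c = malloc(4) -> c = 4; heap: [0-3 ALLOC][4-7 ALLOC][8-45 FREE]
Op 5: c = realloc(c, 1) -> c = 4; heap: [0-3 ALLOC][4-4 ALLOC][5-45 FREE]
Op 6: c = realloc(c, 10) -> c = 4; heap: [0-3 ALLOC][4-13 ALLOC][14-45 FREE]
Op 7: a = realloc(a, 12) -> a = 14; heap: [0-3 FREE][4-13 ALLOC][14-25 ALLOC][26-45 FREE]
Op 8: d = malloc(10) -> d = 26; heap: [0-3 FREE][4-13 ALLOC][14-25 ALLOC][26-35 ALLOC][36-45 FREE]
malloc(4): first-fit scan over [0-3 FREE][4-13 ALLOC][14-25 ALLOC][26-35 ALLOC][36-45 FREE] -> 0

Answer: 0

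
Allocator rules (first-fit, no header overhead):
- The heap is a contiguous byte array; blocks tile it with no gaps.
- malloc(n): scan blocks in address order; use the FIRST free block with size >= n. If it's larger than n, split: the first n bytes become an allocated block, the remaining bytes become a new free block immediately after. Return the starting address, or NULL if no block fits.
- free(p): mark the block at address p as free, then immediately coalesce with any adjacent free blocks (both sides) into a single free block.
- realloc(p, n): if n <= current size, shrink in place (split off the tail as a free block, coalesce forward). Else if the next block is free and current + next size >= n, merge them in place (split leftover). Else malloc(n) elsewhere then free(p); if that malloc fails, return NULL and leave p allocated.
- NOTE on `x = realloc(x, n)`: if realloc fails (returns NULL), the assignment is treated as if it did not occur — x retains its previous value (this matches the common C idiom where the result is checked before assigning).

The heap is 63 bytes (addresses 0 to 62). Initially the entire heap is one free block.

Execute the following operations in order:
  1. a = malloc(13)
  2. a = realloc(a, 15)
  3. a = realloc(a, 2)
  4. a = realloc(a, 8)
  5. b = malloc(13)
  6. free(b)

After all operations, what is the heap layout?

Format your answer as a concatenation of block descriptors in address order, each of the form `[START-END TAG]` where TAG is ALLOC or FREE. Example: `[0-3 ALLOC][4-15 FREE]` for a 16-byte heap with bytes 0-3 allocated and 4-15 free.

Answer: [0-7 ALLOC][8-62 FREE]

Derivation:
Op 1: a = malloc(13) -> a = 0; heap: [0-12 ALLOC][13-62 FREE]
Op 2: a = realloc(a, 15) -> a = 0; heap: [0-14 ALLOC][15-62 FREE]
Op 3: a = realloc(a, 2) -> a = 0; heap: [0-1 ALLOC][2-62 FREE]
Op 4: a = realloc(a, 8) -> a = 0; heap: [0-7 ALLOC][8-62 FREE]
Op 5: b = malloc(13) -> b = 8; heap: [0-7 ALLOC][8-20 ALLOC][21-62 FREE]
Op 6: free(b) -> (freed b); heap: [0-7 ALLOC][8-62 FREE]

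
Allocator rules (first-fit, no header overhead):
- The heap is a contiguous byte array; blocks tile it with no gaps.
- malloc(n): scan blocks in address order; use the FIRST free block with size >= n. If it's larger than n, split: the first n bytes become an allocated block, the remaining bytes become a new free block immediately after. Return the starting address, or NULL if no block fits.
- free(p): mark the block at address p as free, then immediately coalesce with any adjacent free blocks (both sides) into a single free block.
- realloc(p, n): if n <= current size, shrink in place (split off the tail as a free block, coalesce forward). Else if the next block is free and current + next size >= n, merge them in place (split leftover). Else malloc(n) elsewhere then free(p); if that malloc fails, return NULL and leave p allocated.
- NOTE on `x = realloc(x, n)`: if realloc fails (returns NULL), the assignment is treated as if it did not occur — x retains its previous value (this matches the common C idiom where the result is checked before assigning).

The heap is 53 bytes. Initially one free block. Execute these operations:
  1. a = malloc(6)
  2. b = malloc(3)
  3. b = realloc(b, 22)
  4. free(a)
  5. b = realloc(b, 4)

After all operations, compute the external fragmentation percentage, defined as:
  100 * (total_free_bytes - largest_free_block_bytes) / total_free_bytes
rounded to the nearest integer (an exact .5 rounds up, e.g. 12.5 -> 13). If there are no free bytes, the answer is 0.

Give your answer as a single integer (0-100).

Op 1: a = malloc(6) -> a = 0; heap: [0-5 ALLOC][6-52 FREE]
Op 2: b = malloc(3) -> b = 6; heap: [0-5 ALLOC][6-8 ALLOC][9-52 FREE]
Op 3: b = realloc(b, 22) -> b = 6; heap: [0-5 ALLOC][6-27 ALLOC][28-52 FREE]
Op 4: free(a) -> (freed a); heap: [0-5 FREE][6-27 ALLOC][28-52 FREE]
Op 5: b = realloc(b, 4) -> b = 6; heap: [0-5 FREE][6-9 ALLOC][10-52 FREE]
Free blocks: [6 43] total_free=49 largest=43 -> 100*(49-43)/49 = 600/49 ≈ 12.245 -> rounds to 12

Answer: 12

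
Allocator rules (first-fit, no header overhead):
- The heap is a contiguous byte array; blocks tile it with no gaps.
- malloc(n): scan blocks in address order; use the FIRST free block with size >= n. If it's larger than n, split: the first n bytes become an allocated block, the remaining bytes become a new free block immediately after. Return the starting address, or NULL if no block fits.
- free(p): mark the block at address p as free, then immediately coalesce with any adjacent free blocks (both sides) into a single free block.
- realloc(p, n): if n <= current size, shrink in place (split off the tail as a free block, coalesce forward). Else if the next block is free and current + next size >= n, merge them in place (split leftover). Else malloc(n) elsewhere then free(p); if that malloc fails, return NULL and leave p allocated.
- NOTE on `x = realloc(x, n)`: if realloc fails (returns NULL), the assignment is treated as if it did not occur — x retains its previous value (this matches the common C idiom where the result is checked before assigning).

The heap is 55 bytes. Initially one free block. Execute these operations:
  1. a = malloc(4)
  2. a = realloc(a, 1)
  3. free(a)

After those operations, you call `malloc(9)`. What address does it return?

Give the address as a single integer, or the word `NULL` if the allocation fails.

Answer: 0

Derivation:
Op 1: a = malloc(4) -> a = 0; heap: [0-3 ALLOC][4-54 FREE]
Op 2: a = realloc(a, 1) -> a = 0; heap: [0-0 ALLOC][1-54 FREE]
Op 3: free(a) -> (freed a); heap: [0-54 FREE]
malloc(9): first-fit scan over [0-54 FREE] -> 0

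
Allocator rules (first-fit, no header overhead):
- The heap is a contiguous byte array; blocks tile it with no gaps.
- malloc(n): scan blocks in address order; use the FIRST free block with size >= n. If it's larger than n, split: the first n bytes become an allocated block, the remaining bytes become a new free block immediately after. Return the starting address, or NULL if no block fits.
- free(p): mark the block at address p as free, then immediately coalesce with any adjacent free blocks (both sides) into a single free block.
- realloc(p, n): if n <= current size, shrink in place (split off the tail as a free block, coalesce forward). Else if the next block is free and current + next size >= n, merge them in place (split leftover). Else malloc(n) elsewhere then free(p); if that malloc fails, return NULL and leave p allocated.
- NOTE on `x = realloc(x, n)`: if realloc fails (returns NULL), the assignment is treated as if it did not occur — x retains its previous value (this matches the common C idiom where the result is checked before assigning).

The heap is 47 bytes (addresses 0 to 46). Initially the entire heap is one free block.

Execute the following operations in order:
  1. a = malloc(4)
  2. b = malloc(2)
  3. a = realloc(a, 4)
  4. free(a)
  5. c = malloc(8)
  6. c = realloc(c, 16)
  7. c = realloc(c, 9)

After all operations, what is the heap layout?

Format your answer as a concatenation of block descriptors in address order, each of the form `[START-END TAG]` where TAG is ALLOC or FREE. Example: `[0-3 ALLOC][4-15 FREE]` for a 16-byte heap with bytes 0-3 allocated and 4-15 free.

Op 1: a = malloc(4) -> a = 0; heap: [0-3 ALLOC][4-46 FREE]
Op 2: b = malloc(2) -> b = 4; heap: [0-3 ALLOC][4-5 ALLOC][6-46 FREE]
Op 3: a = realloc(a, 4) -> a = 0; heap: [0-3 ALLOC][4-5 ALLOC][6-46 FREE]
Op 4: free(a) -> (freed a); heap: [0-3 FREE][4-5 ALLOC][6-46 FREE]
Op 5: c = malloc(8) -> c = 6; heap: [0-3 FREE][4-5 ALLOC][6-13 ALLOC][14-46 FREE]
Op 6: c = realloc(c, 16) -> c = 6; heap: [0-3 FREE][4-5 ALLOC][6-21 ALLOC][22-46 FREE]
Op 7: c = realloc(c, 9) -> c = 6; heap: [0-3 FREE][4-5 ALLOC][6-14 ALLOC][15-46 FREE]

Answer: [0-3 FREE][4-5 ALLOC][6-14 ALLOC][15-46 FREE]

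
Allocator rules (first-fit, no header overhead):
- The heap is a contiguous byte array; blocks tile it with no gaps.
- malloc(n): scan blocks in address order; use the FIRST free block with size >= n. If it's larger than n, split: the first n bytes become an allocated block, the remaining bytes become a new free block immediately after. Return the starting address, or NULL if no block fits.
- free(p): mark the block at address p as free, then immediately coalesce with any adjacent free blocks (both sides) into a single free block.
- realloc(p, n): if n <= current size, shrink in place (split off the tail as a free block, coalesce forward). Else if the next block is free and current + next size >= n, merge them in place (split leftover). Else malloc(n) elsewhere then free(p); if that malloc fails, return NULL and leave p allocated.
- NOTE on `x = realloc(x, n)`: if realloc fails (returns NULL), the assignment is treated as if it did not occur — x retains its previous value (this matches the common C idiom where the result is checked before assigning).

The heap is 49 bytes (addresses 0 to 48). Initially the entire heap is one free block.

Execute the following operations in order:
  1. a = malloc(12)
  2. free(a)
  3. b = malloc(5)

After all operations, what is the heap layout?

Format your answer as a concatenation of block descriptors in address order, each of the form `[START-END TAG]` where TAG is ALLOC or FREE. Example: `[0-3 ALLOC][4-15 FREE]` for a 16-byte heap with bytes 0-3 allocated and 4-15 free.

Op 1: a = malloc(12) -> a = 0; heap: [0-11 ALLOC][12-48 FREE]
Op 2: free(a) -> (freed a); heap: [0-48 FREE]
Op 3: b = malloc(5) -> b = 0; heap: [0-4 ALLOC][5-48 FREE]

Answer: [0-4 ALLOC][5-48 FREE]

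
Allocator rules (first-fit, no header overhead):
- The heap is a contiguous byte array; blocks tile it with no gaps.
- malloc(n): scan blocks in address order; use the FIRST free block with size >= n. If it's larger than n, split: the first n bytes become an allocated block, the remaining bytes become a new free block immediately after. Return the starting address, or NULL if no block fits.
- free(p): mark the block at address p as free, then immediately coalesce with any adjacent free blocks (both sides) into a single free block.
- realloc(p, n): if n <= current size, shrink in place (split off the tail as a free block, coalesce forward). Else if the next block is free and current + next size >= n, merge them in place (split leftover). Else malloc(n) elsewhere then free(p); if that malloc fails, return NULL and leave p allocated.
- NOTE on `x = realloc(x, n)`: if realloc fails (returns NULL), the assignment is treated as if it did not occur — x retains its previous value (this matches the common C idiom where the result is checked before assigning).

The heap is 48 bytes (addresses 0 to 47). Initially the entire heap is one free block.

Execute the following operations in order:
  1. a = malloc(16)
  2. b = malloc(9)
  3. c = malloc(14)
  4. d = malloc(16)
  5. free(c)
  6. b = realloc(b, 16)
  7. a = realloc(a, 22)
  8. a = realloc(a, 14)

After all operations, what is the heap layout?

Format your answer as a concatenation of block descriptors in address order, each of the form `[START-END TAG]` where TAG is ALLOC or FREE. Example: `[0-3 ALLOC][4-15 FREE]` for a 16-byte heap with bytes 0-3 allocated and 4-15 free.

Answer: [0-13 ALLOC][14-15 FREE][16-31 ALLOC][32-47 FREE]

Derivation:
Op 1: a = malloc(16) -> a = 0; heap: [0-15 ALLOC][16-47 FREE]
Op 2: b = malloc(9) -> b = 16; heap: [0-15 ALLOC][16-24 ALLOC][25-47 FREE]
Op 3: c = malloc(14) -> c = 25; heap: [0-15 ALLOC][16-24 ALLOC][25-38 ALLOC][39-47 FREE]
Op 4: d = malloc(16) -> d = NULL; heap: [0-15 ALLOC][16-24 ALLOC][25-38 ALLOC][39-47 FREE]
Op 5: free(c) -> (freed c); heap: [0-15 ALLOC][16-24 ALLOC][25-47 FREE]
Op 6: b = realloc(b, 16) -> b = 16; heap: [0-15 ALLOC][16-31 ALLOC][32-47 FREE]
Op 7: a = realloc(a, 22) -> NULL (a unchanged); heap: [0-15 ALLOC][16-31 ALLOC][32-47 FREE]
Op 8: a = realloc(a, 14) -> a = 0; heap: [0-13 ALLOC][14-15 FREE][16-31 ALLOC][32-47 FREE]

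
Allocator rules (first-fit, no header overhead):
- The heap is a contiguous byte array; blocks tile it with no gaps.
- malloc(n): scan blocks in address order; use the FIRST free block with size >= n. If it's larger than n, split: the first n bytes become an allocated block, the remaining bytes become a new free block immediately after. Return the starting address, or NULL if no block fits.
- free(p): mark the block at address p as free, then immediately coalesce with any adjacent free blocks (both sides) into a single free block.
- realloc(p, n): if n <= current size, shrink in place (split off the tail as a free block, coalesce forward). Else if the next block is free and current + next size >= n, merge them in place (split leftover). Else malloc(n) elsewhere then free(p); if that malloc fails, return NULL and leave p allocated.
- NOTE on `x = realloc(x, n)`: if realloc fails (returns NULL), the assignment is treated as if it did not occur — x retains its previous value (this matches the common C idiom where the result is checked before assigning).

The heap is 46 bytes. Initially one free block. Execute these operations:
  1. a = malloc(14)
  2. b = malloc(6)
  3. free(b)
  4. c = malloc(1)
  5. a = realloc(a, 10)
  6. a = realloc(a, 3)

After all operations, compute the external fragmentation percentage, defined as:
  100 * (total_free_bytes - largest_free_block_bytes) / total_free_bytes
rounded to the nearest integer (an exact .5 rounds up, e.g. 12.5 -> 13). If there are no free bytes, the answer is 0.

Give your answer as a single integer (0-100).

Op 1: a = malloc(14) -> a = 0; heap: [0-13 ALLOC][14-45 FREE]
Op 2: b = malloc(6) -> b = 14; heap: [0-13 ALLOC][14-19 ALLOC][20-45 FREE]
Op 3: free(b) -> (freed b); heap: [0-13 ALLOC][14-45 FREE]
Op 4: c = malloc(1) -> c = 14; heap: [0-13 ALLOC][14-14 ALLOC][15-45 FREE]
Op 5: a = realloc(a, 10) -> a = 0; heap: [0-9 ALLOC][10-13 FREE][14-14 ALLOC][15-45 FREE]
Op 6: a = realloc(a, 3) -> a = 0; heap: [0-2 ALLOC][3-13 FREE][14-14 ALLOC][15-45 FREE]
Free blocks: [11 31] total_free=42 largest=31 -> 100*(42-31)/42 = 1100/42 ≈ 26.190 -> rounds to 26

Answer: 26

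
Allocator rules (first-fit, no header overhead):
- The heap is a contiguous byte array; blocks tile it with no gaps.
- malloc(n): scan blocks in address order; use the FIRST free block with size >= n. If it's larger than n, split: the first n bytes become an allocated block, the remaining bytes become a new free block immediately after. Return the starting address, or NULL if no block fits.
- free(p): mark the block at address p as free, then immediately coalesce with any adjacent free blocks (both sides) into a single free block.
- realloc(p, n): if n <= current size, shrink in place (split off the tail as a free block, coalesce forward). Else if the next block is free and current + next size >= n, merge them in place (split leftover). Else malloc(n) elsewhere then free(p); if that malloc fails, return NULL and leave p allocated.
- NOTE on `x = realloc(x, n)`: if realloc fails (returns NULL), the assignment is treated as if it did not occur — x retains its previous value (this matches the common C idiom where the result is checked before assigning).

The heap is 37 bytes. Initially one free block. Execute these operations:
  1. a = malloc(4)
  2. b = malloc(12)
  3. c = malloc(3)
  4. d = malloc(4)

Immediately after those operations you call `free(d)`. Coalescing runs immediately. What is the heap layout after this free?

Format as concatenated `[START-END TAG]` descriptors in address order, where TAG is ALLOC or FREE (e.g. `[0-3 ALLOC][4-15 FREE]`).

Op 1: a = malloc(4) -> a = 0; heap: [0-3 ALLOC][4-36 FREE]
Op 2: b = malloc(12) -> b = 4; heap: [0-3 ALLOC][4-15 ALLOC][16-36 FREE]
Op 3: c = malloc(3) -> c = 16; heap: [0-3 ALLOC][4-15 ALLOC][16-18 ALLOC][19-36 FREE]
Op 4: d = malloc(4) -> d = 19; heap: [0-3 ALLOC][4-15 ALLOC][16-18 ALLOC][19-22 ALLOC][23-36 FREE]
free(d): d = 19 -> block [19-22 ALLOC]; mark free, coalesce with adjacent free neighbors -> [0-3 ALLOC][4-15 ALLOC][16-18 ALLOC][19-36 FREE]

Answer: [0-3 ALLOC][4-15 ALLOC][16-18 ALLOC][19-36 FREE]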